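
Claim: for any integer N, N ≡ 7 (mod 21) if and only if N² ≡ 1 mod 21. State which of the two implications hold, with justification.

Both directions fail.

(⟹) This fails: take N = 7. Then 7 ≡ 7 (mod 21), but 7² = 49 ≡ 7 (mod 21), not 1.

(⟸) This fails: take N = 1. Then 1² = 1 ≡ 1 (mod 21), yet 1 ≡ 1 (mod 21), not 7.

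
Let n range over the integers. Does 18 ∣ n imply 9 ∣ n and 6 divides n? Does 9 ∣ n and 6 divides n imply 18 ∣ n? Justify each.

(←) Suppose 9 ∣ n and 6 ∣ n. Any common multiple of 9 and 6 is a multiple of their lcm; here lcm(9, 6) = 9·6/gcd(9, 6) = 54/3 = 18, so 18 ∣ n.

(→) If 18 ∣ n, write n = 18q. Since 18 = 2·9, n = 9·(2q), so 9 ∣ n; and since 18 = 3·6, n = 6·(3q), so 6 ∣ n.

Both implications hold.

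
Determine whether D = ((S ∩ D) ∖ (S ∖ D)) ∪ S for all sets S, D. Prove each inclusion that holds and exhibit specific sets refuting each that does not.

Forward inclusion. This inclusion fails. Take S = ∅, D = {1}; then 1 ∈ D but 1 ∉ ((S ∩ D) ∖ (S ∖ D)) ∪ S.

Reverse inclusion. This inclusion fails. Take S = {1}, D = ∅; then 1 ∈ ((S ∩ D) ∖ (S ∖ D)) ∪ S but 1 ∉ D.

Neither inclusion holds.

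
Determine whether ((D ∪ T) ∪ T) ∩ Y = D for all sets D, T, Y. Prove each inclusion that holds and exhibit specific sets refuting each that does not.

Neither inclusion holds.

Forward inclusion. This inclusion fails. Take D = ∅, T = {1}, Y = {1}; then 1 ∈ ((D ∪ T) ∪ T) ∩ Y but 1 ∉ D.

Reverse inclusion. This inclusion fails. Take D = {1}, T = ∅, Y = ∅; then 1 ∈ D but 1 ∉ ((D ∪ T) ∪ T) ∩ Y.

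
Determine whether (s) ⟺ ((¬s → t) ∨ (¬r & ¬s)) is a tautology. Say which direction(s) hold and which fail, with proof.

Not equivalent: only (⇒) holds.

(⇒) Assume the antecedent. If s is true, (¬s → t) ∨ (¬r & ¬s) reduces to true regardless of the other variables. If s is false, the antecedent cannot hold. Either way (¬s → t) ∨ (¬r & ¬s) holds.

(⇐) This fails. Under s = F, t = F, r = F, the left side is false but the right side is true.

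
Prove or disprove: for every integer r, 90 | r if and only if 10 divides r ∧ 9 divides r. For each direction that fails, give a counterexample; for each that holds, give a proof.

Both implications hold.

(⇒) If 90 ∣ r, write r = 90q. Since 90 = 9·10, r = 10·(9q), so 10 ∣ r; and since 90 = 10·9, r = 9·(10q), so 9 ∣ r.

(⇐) Suppose 10 ∣ r and 9 ∣ r. Any common multiple of 10 and 9 is a multiple of their lcm; here gcd(10, 9) = 1, so lcm(10, 9) = 10·9 = 90, so 90 ∣ r.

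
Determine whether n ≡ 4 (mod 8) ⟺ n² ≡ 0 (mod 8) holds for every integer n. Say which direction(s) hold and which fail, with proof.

Only the forward implication holds.

[⇒] Suppose n ≡ 4 (mod 8). Write n = 8j + 4. Then (8j + 4)² = 64j² + 64j + 16 = 8(8j² + 8j + 2) + 0, so n² ≡ 0 (mod 8).

[⇐] This fails: take n = 0. Then 0² = 0 ≡ 0 (mod 8), yet 0 ≡ 0 (mod 8), not 4.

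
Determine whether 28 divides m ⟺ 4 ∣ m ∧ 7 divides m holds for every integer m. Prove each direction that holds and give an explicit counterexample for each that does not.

Both directions hold; the statement is true.

(⟸) Suppose 4 ∣ m and 7 ∣ m. Any common multiple of 4 and 7 is a multiple of their lcm; here gcd(4, 7) = 1, so lcm(4, 7) = 4·7 = 28, so 28 ∣ m.

(⟹) If 28 ∣ m, write m = 28q. Since 28 = 7·4, m = 4·(7q), so 4 ∣ m; and since 28 = 4·7, m = 7·(4q), so 7 ∣ m.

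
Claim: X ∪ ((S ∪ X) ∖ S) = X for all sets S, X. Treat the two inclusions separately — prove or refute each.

Reverse inclusion. Let x ∈ X. Then either x ∈ X and x ∉ S; or x ∈ S ∩ X. In each case x ∈ X ∪ ((S ∪ X) ∖ S), so X ⊆ X ∪ ((S ∪ X) ∖ S).

Forward inclusion. Let x ∈ X ∪ ((S ∪ X) ∖ S). Then either x ∈ X and x ∉ S; or x ∈ S ∩ X. In each case x ∈ X, so X ∪ ((S ∪ X) ∖ S) ⊆ X.

Both inclusions hold.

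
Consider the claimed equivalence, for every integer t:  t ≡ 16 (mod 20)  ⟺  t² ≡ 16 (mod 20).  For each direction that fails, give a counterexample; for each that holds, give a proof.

(⟹) Suppose t ≡ 16 (mod 20). Write t = 20j + 16. Then (20j + 16)² = 400j² + 640j + 256 = 20(20j² + 32j + 12) + 16, so t² ≡ 16 (mod 20).

(⟸) This fails: take t = 4. Then 4² = 16 ≡ 16 (mod 20), yet 4 ≡ 4 (mod 20), not 16.

(⇒) holds; (⇐) fails.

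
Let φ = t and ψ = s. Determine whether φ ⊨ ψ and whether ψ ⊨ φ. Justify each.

Neither implication holds.

(⇒) This fails. Under t = T, s = F, the left side is true but the right side is false.

(⇐) This fails. Under t = F, s = T, the left side is false but the right side is true.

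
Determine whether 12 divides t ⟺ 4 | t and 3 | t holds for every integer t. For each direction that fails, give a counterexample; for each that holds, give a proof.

Both implications hold.

Forward direction. If 12 ∣ t, write t = 12q. Since 12 = 3·4, t = 4·(3q), so 4 ∣ t; and since 12 = 4·3, t = 3·(4q), so 3 ∣ t.

Converse. Suppose 4 ∣ t and 3 ∣ t. Any common multiple of 4 and 3 is a multiple of their lcm; here gcd(4, 3) = 1, so lcm(4, 3) = 4·3 = 12, so 12 ∣ t.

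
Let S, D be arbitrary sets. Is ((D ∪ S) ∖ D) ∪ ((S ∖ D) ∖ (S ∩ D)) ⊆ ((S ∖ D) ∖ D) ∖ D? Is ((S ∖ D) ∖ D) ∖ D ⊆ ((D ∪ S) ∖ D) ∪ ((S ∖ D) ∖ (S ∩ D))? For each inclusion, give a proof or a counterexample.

The two sets are equal.

Forward inclusion. Let x ∈ ((D ∪ S) ∖ D) ∪ ((S ∖ D) ∖ (S ∩ D)). Then x ∈ S and x ∉ D, from which x ∈ ((S ∖ D) ∖ D) ∖ D.

Reverse inclusion. Let x ∈ ((S ∖ D) ∖ D) ∖ D. Then x ∈ S and x ∉ D, from which x ∈ ((D ∪ S) ∖ D) ∪ ((S ∖ D) ∖ (S ∩ D)).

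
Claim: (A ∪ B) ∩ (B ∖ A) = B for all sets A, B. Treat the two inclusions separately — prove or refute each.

Forward inclusion. Let x ∈ (A ∪ B) ∩ (B ∖ A). Then x ∈ B and x ∉ A, from which x ∈ B.

Reverse inclusion. This inclusion fails. Take A = {1}, B = {1}; then 1 ∈ B but 1 ∉ (A ∪ B) ∩ (B ∖ A).

(⊆) holds; (⊇) fails.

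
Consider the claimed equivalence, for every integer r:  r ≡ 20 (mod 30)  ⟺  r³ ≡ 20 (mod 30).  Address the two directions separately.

(→) Suppose r ≡ 20 (mod 30). Write r = 30j + 20. Then (30j + 20)³ = 27000j³ + 54000j² + 36000j + 8000 = 30(900j³ + 1800j² + 1200j + 266) + 20, so r³ ≡ 20 (mod 30).

(←) Conversely, suppose r³ ≡ 20 (mod 30). The only residue r in {0, …, 29} with r³ ≡ 20 (mod 30) is r = 20, so r ≡ 20 (mod 30).

Both directions hold; the statement is true.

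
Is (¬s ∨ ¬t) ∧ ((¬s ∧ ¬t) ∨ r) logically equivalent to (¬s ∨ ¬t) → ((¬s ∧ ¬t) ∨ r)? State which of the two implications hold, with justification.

(⟸) This fails. Under s = T, r = F, t = T, the left side is false but the right side is true.

(⟹) Assume the antecedent. If r is true, (¬s ∨ ¬t) → ((¬s ∧ ¬t) ∨ r) reduces to true regardless of the other variables. If r is false, the antecedent forces (s = F, r = F, t = F), and (¬s ∨ ¬t) → ((¬s ∧ ¬t) ∨ r) holds there. Either way (¬s ∨ ¬t) → ((¬s ∧ ¬t) ∨ r) holds.

Not equivalent: only (⇒) holds.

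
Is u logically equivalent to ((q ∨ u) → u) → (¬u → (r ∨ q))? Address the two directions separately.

(→) Assume the antecedent. If u is true, ((q ∨ u) → u) → (¬u → (r ∨ q)) reduces to true regardless of the other variables. If u is false, the antecedent cannot hold. Either way ((q ∨ u) → u) → (¬u → (r ∨ q)) holds.

(←) This fails. Under u = F, r = T, q = F, the left side is false but the right side is true.

The forward direction holds; the converse fails.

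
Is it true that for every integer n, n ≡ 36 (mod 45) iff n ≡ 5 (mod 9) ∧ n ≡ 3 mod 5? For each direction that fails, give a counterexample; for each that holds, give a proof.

Forward direction. This fails: n = 36 gives 36 ≡ 36 (mod 45) but 36 ≡ 0 (mod 9), so the conjunction on the right does not hold.

Converse. This fails: n = 23 satisfies both congruences on the right (23 ≡ 5 mod 9 and 23 ≡ 3 mod 5) yet 23 ≡ 23 (mod 45), not 36.

(⇒) fails and (⇐) fails.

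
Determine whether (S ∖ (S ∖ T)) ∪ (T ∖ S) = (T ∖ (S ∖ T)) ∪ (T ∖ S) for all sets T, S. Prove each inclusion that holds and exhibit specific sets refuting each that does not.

Forward inclusion. Let x ∈ (S ∖ (S ∖ T)) ∪ (T ∖ S). Then either x ∈ T and x ∉ S; or x ∈ T ∩ S. In each case x ∈ (T ∖ (S ∖ T)) ∪ (T ∖ S), so (S ∖ (S ∖ T)) ∪ (T ∖ S) ⊆ (T ∖ (S ∖ T)) ∪ (T ∖ S).

Reverse inclusion. Let x ∈ (T ∖ (S ∖ T)) ∪ (T ∖ S). Then either x ∈ T and x ∉ S; or x ∈ T ∩ S. In each case x ∈ (S ∖ (S ∖ T)) ∪ (T ∖ S), so (T ∖ (S ∖ T)) ∪ (T ∖ S) ⊆ (S ∖ (S ∖ T)) ∪ (T ∖ S).

Both inclusions hold.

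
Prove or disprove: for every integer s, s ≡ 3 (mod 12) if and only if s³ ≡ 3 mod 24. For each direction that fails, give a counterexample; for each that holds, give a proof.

[⇒] This fails: take s = 15. Then 15 ≡ 3 (mod 12), but 15³ = 3375 ≡ 15 (mod 24), not 3.

[⇐] Conversely, the residues r modulo 24 with r³ ≡ 3 (mod 24) are exactly {3}, and each is ≡ 3 (mod 12).

The forward direction fails; the converse holds.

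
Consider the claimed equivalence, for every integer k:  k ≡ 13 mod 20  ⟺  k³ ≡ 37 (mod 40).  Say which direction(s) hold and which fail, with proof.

[⇒] This fails: take k = 33. Then 33 ≡ 13 (mod 20), but 33³ = 35937 ≡ 17 (mod 40), not 37.

[⇐] Conversely, the residues r modulo 40 with r³ ≡ 37 (mod 40) are exactly {13}, and each is ≡ 13 (mod 20).

(⇒) fails; (⇐) holds.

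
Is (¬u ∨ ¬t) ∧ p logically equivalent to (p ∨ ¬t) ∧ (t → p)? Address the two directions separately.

Forward direction. Assume the antecedent. If p is true, (p ∨ ¬t) ∧ (t → p) reduces to true regardless of the other variables. If p is false, the antecedent cannot hold. Either way (p ∨ ¬t) ∧ (t → p) holds.

Converse. This fails. Under p = F, t = F, u = F, the left side is false but the right side is true.

Only the forward direction holds.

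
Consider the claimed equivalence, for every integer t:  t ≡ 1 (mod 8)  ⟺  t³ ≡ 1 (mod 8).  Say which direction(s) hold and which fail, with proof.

Forward direction. Suppose t ≡ 1 (mod 8). Write t = 8j + 1. Then (8j + 1)³ = 512j³ + 192j² + 24j + 1 = 8(64j³ + 24j² + 3j) + 1, so t³ ≡ 1 (mod 8).

Converse. For the converse, argue contrapositively. If t ≢ 1 (mod 8), then t is congruent to one of 0, 2, 3, 4, 5, 6, 7 modulo 8, and these give t³ ≡ 0, 0, 3, 0, 5, 0, 7 respectively — never 1.

Both implications hold.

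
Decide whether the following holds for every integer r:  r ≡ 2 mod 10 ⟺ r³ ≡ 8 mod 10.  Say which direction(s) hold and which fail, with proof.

Both implications hold.

(→) Suppose r ≡ 2 mod 10. Write r = 10j + 2. Then (10j + 2)³ = 1000j³ + 600j² + 120j + 8 = 10(100j³ + 60j² + 12j) + 8, so r³ ≡ 8 (mod 10).

(←) Conversely, suppose r³ ≡ 8 (mod 10). The only residue r in {0, …, 9} with r³ ≡ 8 (mod 10) is r = 2, so r ≡ 2 (mod 10).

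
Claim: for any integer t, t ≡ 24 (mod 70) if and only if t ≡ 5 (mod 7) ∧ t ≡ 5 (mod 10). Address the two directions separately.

Neither implication holds.

(⟹) This fails: t = 24 gives 24 ≡ 24 (mod 70) but 24 ≡ 3 (mod 7), so the conjunction on the right does not hold.

(⟸) This fails: t = 5 satisfies both congruences on the right (5 ≡ 5 mod 7 and 5 ≡ 5 mod 10) yet 5 ≡ 5 (mod 70), not 24.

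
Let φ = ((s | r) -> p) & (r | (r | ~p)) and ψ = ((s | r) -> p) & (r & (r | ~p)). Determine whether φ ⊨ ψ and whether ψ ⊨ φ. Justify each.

(→) This fails. Under r = F, p = F, s = F, the left side is true but the right side is false.

(←) Assume the antecedent. If r is true, the antecedent forces (r = T, p = T, s = F) or (r = T, p = T, s = T), and the consequent holds there. If r is false, the antecedent cannot hold. Either way the consequent holds.

Only the reverse direction holds.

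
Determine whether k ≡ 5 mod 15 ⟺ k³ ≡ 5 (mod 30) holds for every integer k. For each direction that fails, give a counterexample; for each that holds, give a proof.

The forward direction fails; the converse holds.

(→) This fails: take k = 20. Then 20 ≡ 5 (mod 15), but 20³ = 8000 ≡ 20 (mod 30), not 5.

(←) Conversely, the residues r modulo 30 with r³ ≡ 5 (mod 30) are exactly {5}, and each is ≡ 5 (mod 15).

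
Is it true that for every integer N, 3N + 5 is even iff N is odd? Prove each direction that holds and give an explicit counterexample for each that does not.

(←) Suppose N is odd; write N = 2j + 1. Then 3N + 5 = 3·(2j + 1) + 5 = 2·3j + 8, which is even.

(→) Suppose 3N + 5 is even. Since 3 is odd, 3N and N have the same parity, so 3N + 5 ≡ N + 5 (mod 2). As 5 is odd, 3N + 5 is even exactly when N is odd. Thus N is odd.

The biconditional holds.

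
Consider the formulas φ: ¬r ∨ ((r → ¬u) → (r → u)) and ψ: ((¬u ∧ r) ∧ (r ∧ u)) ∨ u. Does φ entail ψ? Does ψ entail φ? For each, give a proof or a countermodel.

Only the reverse direction holds.

[⇒] This fails. Under u = F, r = F, the left side is true but the right side is false.

[⇐] Assume the antecedent. If u is true, ¬r ∨ ((r → ¬u) → (r → u)) reduces to true regardless of the other variables. If u is false, the antecedent cannot hold. Either way ¬r ∨ ((r → ¬u) → (r → u)) holds.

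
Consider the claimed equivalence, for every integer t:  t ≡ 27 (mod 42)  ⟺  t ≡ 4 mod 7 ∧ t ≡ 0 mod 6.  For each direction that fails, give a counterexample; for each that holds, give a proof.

(⇒) This fails: t = 27 gives 27 ≡ 27 (mod 42) but 27 ≡ 6 (mod 7), so the conjunction on the right does not hold.

(⇐) This fails: t = 18 satisfies both congruences on the right (18 ≡ 4 mod 7 and 18 ≡ 0 mod 6) yet 18 ≡ 18 (mod 42), not 27.

Both directions fail.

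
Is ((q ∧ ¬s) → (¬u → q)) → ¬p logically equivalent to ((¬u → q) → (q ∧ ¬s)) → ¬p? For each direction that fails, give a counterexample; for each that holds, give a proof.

The forward direction holds; the converse fails.

(→) Assume the antecedent. If p is true, the antecedent cannot hold. If p is false, ((¬u → q) → (q ∧ ¬s)) → ¬p reduces to true regardless of the other variables. Either way ((¬u → q) → (q ∧ ¬s)) → ¬p holds.

(←) This fails. Under u = T, p = T, s = F, q = F, the left side is false but the right side is true.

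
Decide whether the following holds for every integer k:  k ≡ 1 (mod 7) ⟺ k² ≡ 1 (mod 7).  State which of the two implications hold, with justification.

(→) Suppose k ≡ 1 (mod 7). Write k = 7j + 1. Then (7j + 1)² = 49j² + 14j + 1 = 7(7j² + 2j) + 1, so k² ≡ 1 (mod 7).

(←) This fails: take k = 6. Then 6² = 36 ≡ 1 (mod 7), yet 6 ≡ 6 (mod 7), not 1.

Not equivalent: only (⇒) holds.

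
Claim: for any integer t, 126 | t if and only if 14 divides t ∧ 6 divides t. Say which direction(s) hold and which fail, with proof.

Only the forward direction holds.

(⟹) If 126 ∣ t, write t = 126q. Since 126 = 9·14, t = 14·(9q), so 14 ∣ t; and since 126 = 21·6, t = 6·(21q), so 6 ∣ t.

(⟸) This fails: take t = 42. Both 14 ∣ 42 and 6 ∣ 42, yet 42 is not a multiple of 126 (since 42 = 0·126 + 42), so 126 ∤ 42.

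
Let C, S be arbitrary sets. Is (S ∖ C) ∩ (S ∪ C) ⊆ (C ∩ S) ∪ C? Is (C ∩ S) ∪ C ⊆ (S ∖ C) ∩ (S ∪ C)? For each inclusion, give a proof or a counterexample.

(⟹) This inclusion fails. Take C = ∅, S = {1}; then 1 ∈ (S ∖ C) ∩ (S ∪ C) but 1 ∉ (C ∩ S) ∪ C.

(⟸) This inclusion fails. Take C = {1}, S = ∅; then 1 ∈ (C ∩ S) ∪ C but 1 ∉ (S ∖ C) ∩ (S ∪ C).

Neither inclusion holds.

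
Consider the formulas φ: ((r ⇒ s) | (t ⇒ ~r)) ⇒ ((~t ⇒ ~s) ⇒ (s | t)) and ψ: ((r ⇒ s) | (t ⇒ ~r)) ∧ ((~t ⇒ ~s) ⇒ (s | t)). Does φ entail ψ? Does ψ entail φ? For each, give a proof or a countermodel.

Not equivalent: only (⇐) holds.

(⟹) This fails. Under r = T, s = F, t = T, the left side is true but the right side is false.

(⟸) Assume the antecedent. If s is true, the consequent reduces to true regardless of the other variables. If s is false, the antecedent forces (r = F, s = F, t = T), and the consequent holds there. Either way the consequent holds.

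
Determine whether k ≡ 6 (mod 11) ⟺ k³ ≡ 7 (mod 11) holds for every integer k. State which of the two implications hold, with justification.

The biconditional holds.

Converse. Suppose k³ ≡ 7 (mod 11). The only residue r in {0, …, 10} with r³ ≡ 7 (mod 11) is r = 6, so k ≡ 6 (mod 11).

Forward direction. Suppose k ≡ 6 (mod 11). Write k = 11j + 6. Then (11j + 6)³ = 1331j³ + 2178j² + 1188j + 216 = 11(121j³ + 198j² + 108j + 19) + 7, so k³ ≡ 7 (mod 11).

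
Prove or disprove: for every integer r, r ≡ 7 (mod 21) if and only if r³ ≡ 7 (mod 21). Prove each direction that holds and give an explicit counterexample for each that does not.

Both directions hold; the statement is true.

(⟹) Suppose r ≡ 7 (mod 21). Write r = 21j + 7. Then (21j + 7)³ = 9261j³ + 9261j² + 3087j + 343 = 21(441j³ + 441j² + 147j + 16) + 7, so r³ ≡ 7 (mod 21).

(⟸) Conversely, suppose r³ ≡ 7 (mod 21). The only residue r in {0, …, 20} with r³ ≡ 7 (mod 21) is r = 7, so r ≡ 7 (mod 21).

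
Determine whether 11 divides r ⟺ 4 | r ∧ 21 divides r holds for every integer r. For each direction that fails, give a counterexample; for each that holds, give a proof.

Neither direction holds.

[⇒] This fails: take r = 11. Certainly 11 ∣ 11, but 4 ∤ 11.

[⇐] This fails: take r = 84. Both 4 ∣ 84 and 21 ∣ 84, yet 84 is not a multiple of 11 (since 84 = 7·11 + 7), so 11 ∤ 84.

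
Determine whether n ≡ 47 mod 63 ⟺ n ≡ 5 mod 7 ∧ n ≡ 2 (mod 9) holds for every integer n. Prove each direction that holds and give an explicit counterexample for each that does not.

Both directions hold.

Forward direction. Suppose n ≡ 47 (mod 63); write n = 63j + 47. Since 7 ∣ 63, reducing mod 7 gives n ≡ 47 ≡ 5 (mod 7); since 9 ∣ 63, reducing mod 9 gives n ≡ 47 ≡ 2 (mod 9).

Converse. If n ≡ 5 (mod 7) and n ≡ 2 (mod 9), then by the Chinese remainder theorem n ≡ 47 (mod 63). This is exactly n ≡ 47 (mod 63).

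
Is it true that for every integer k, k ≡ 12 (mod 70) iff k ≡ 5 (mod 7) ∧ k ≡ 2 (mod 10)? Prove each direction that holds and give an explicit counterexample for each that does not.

Both directions hold; the statement is true.

(←) If k ≡ 5 (mod 7) and k ≡ 2 (mod 10), then by the Chinese remainder theorem k ≡ 12 (mod 70). This is exactly k ≡ 12 (mod 70).

(→) Suppose k ≡ 12 (mod 70); write k = 70j + 12. Since 7 ∣ 70, reducing mod 7 gives k ≡ 12 ≡ 5 (mod 7); since 10 ∣ 70, reducing mod 10 gives k ≡ 12 ≡ 2 (mod 10).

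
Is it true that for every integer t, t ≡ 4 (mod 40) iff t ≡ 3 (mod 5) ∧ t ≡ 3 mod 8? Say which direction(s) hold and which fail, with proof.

(⇒) This fails: t = 4 gives 4 ≡ 4 (mod 40) but 4 ≡ 4 (mod 5), so the conjunction on the right does not hold.

(⇐) This fails: t = 3 satisfies both congruences on the right (3 ≡ 3 mod 5 and 3 ≡ 3 mod 8) yet 3 ≡ 3 (mod 40), not 4.

Neither direction holds.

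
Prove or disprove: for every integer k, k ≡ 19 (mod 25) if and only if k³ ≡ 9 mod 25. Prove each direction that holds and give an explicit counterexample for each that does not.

The biconditional holds.

Converse. Suppose k³ ≡ 9 (mod 25). The only residue r in {0, …, 24} with r³ ≡ 9 (mod 25) is r = 19, so k ≡ 19 (mod 25).

Forward direction. Suppose k ≡ 19 (mod 25). Write k = 25j + 19. Then (25j + 19)³ = 15625j³ + 35625j² + 27075j + 6859 = 25(625j³ + 1425j² + 1083j + 274) + 9, so k³ ≡ 9 (mod 25).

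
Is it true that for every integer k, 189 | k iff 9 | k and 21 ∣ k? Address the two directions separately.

Forward direction. If 189 ∣ k, write k = 189q. Since 189 = 21·9, k = 9·(21q), so 9 ∣ k; and since 189 = 9·21, k = 21·(9q), so 21 ∣ k.

Converse. This fails: take k = 63. Both 9 ∣ 63 and 21 ∣ 63, yet 63 is not a multiple of 189 (since 63 = 0·189 + 63), so 189 ∤ 63.

Not equivalent: only (⇒) holds.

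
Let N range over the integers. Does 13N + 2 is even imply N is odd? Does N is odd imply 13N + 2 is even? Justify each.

(⇒) fails and (⇐) fails.

(⇒) This fails: N = 6 gives 13N + 2 = 80, which is even, but 6 is even, not odd.

(⇐) This also fails: N = 1 is odd, but 13N + 2 = 15 is odd, not even.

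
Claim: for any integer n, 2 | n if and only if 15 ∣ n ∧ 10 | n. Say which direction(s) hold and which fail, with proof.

Forward direction. This fails: take n = 2. Certainly 2 ∣ 2, but 15 ∤ 2.

Converse. Suppose 15 ∣ n and 10 ∣ n. Any common multiple of 15 and 10 is a multiple of their lcm; here lcm(15, 10) = 15·10/gcd(15, 10) = 150/5 = 30, so 30 ∣ n. Since 2 ∣ 30, it follows that 2 ∣ n.

Only the converse holds.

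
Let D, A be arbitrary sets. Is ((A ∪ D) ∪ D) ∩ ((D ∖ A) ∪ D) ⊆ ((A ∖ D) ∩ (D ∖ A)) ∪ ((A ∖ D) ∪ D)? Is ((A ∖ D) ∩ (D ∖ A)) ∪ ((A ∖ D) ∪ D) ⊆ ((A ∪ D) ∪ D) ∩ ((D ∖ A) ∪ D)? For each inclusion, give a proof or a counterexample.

(⊆) holds; (⊇) fails.

Forward inclusion. Let x ∈ ((A ∪ D) ∪ D) ∩ ((D ∖ A) ∪ D). Then either x ∈ D and x ∉ A; or x ∈ D ∩ A. In each case x ∈ ((A ∖ D) ∩ (D ∖ A)) ∪ ((A ∖ D) ∪ D), so ((A ∪ D) ∪ D) ∩ ((D ∖ A) ∪ D) ⊆ ((A ∖ D) ∩ (D ∖ A)) ∪ ((A ∖ D) ∪ D).

Reverse inclusion. This inclusion fails. Take D = ∅, A = {1}; then 1 ∈ ((A ∖ D) ∩ (D ∖ A)) ∪ ((A ∖ D) ∪ D) but 1 ∉ ((A ∪ D) ∪ D) ∩ ((D ∖ A) ∪ D).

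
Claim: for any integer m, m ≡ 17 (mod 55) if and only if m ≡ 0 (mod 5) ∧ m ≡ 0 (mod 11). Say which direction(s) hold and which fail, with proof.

Neither implication holds.

(→) This fails: m = 17 gives 17 ≡ 17 (mod 55) but 17 ≡ 2 (mod 5), so the conjunction on the right does not hold.

(←) This fails: m = 0 satisfies both congruences on the right (0 ≡ 0 mod 5 and 0 ≡ 0 mod 11) yet 0 ≡ 0 (mod 55), not 17.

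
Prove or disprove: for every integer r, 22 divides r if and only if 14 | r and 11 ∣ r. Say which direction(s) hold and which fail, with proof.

The forward direction fails; the converse holds.

(→) This fails: take r = 22. Certainly 22 ∣ 22, but 14 ∤ 22.

(←) Suppose 14 ∣ r and 11 ∣ r. Any common multiple of 14 and 11 is a multiple of their lcm; here gcd(14, 11) = 1, so lcm(14, 11) = 14·11 = 154, so 154 ∣ r. Since 22 ∣ 154, it follows that 22 ∣ r.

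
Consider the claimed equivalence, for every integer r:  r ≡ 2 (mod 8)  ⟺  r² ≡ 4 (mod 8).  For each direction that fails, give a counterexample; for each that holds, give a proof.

(←) This fails: take r = 6. Then 6² = 36 ≡ 4 (mod 8), yet 6 ≡ 6 (mod 8), not 2.

(→) Suppose r ≡ 2 (mod 8). Write r = 8j + 2. Then (8j + 2)² = 64j² + 32j + 4 = 8(8j² + 4j) + 4, so r² ≡ 4 (mod 8).

Only the forward direction holds.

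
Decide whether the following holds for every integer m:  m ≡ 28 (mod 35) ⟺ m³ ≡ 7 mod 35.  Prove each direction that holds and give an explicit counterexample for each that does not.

[⇒] Suppose m ≡ 28 (mod 35). Write m = 35j + 28. Then (35j + 28)³ = 42875j³ + 102900j² + 82320j + 21952 = 35(1225j³ + 2940j² + 2352j + 627) + 7, so m³ ≡ 7 (mod 35).

[⇐] Conversely, suppose m³ ≡ 7 (mod 35). The only residue r in {0, …, 34} with r³ ≡ 7 (mod 35) is r = 28, so m ≡ 28 (mod 35).

Both implications hold.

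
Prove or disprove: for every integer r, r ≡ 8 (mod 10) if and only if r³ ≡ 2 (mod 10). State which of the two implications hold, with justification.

(→) Suppose r ≡ 8 (mod 10). Write r = 10j + 8. Then (10j + 8)³ = 1000j³ + 2400j² + 1920j + 512 = 10(100j³ + 240j² + 192j + 51) + 2, so r³ ≡ 2 (mod 10).

(←) Conversely, suppose r³ ≡ 2 (mod 10). The only residue r in {0, …, 9} with r³ ≡ 2 (mod 10) is r = 8, so r ≡ 8 (mod 10).

Both directions hold; the statement is true.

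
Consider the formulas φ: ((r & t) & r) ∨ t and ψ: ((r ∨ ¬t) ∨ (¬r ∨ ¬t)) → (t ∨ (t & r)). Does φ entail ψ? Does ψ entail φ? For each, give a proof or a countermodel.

(⟹) Assume the antecedent. If t is true, the consequent reduces to true regardless of the other variables. If t is false, the antecedent cannot hold. Either way the consequent holds.

(⟸) Assume the antecedent. If t is true, ((r & t) & r) ∨ t reduces to true regardless of the other variables. If t is false, the antecedent cannot hold. Either way ((r & t) & r) ∨ t holds.

Both directions hold.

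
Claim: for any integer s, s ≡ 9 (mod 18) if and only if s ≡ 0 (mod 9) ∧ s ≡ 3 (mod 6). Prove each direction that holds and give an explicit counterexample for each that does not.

[⇒] Suppose s ≡ 9 (mod 18); write s = 18j + 9. Since 9 ∣ 18, reducing mod 9 gives s ≡ 9 ≡ 0 (mod 9); since 6 ∣ 18, reducing mod 6 gives s ≡ 9 ≡ 3 (mod 6).

[⇐] Conversely, if s ≡ 0 (mod 9) and s ≡ 3 (mod 6), then by the Chinese remainder theorem s ≡ 9 (mod 18). This is exactly s ≡ 9 (mod 18).

The biconditional holds.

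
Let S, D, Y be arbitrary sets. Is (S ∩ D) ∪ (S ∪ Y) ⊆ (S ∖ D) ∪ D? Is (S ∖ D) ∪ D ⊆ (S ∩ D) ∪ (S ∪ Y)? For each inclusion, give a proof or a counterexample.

(⊆) This inclusion fails. Take S = ∅, D = ∅, Y = {1}; then 1 ∈ (S ∩ D) ∪ (S ∪ Y) but 1 ∉ (S ∖ D) ∪ D.

(⊇) This inclusion fails. Take S = ∅, D = {1}, Y = ∅; then 1 ∈ (S ∖ D) ∪ D but 1 ∉ (S ∩ D) ∪ (S ∪ Y).

Neither inclusion holds.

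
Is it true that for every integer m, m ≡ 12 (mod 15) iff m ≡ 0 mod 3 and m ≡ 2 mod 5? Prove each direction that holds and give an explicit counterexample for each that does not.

Both directions hold.

(⇒) Suppose m ≡ 12 (mod 15); write m = 15j + 12. Since 3 ∣ 15, reducing mod 3 gives m ≡ 12 ≡ 0 (mod 3); since 5 ∣ 15, reducing mod 5 gives m ≡ 12 ≡ 2 (mod 5).

(⇐) Conversely, if m ≡ 0 (mod 3) and m ≡ 2 (mod 5), then by the Chinese remainder theorem m ≡ 12 (mod 15). This is exactly m ≡ 12 (mod 15).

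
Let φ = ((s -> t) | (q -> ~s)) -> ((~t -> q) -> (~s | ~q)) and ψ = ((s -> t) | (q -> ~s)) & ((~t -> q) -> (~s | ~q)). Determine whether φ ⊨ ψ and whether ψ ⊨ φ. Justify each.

(⟹) This fails. Under q = T, s = T, t = F, the left side is true but the right side is false.

(⟸) Assume the antecedent. If q is true, the antecedent forces (q = T, s = F, t = F) or (q = T, s = F, t = T), and the consequent holds there. If q is false, the consequent reduces to true regardless of the other variables. Either way the consequent holds.

Not equivalent: only (⇐) holds.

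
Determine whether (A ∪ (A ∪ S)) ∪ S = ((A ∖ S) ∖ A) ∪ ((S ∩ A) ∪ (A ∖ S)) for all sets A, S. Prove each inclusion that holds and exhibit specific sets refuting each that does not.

(⟹) This inclusion fails. Take A = ∅, S = {1}; then 1 ∈ (A ∪ (A ∪ S)) ∪ S but 1 ∉ ((A ∖ S) ∖ A) ∪ ((S ∩ A) ∪ (A ∖ S)).

(⟸) Let x ∈ ((A ∖ S) ∖ A) ∪ ((S ∩ A) ∪ (A ∖ S)). Then either x ∈ A and x ∉ S; or x ∈ A ∩ S. In each case x ∈ (A ∪ (A ∪ S)) ∪ S, so ((A ∖ S) ∖ A) ∪ ((S ∩ A) ∪ (A ∖ S)) ⊆ (A ∪ (A ∪ S)) ∪ S.

Only the reverse inclusion holds.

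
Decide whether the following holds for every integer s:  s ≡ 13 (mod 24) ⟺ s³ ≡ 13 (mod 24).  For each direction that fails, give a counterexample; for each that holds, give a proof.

Both directions hold.

(⇒) Suppose s ≡ 13 (mod 24). Write s = 24j + 13. Then (24j + 13)³ = 13824j³ + 22464j² + 12168j + 2197 = 24(576j³ + 936j² + 507j + 91) + 13, so s³ ≡ 13 (mod 24).

(⇐) Conversely, suppose s³ ≡ 13 (mod 24). The only residue r in {0, …, 23} with r³ ≡ 13 (mod 24) is r = 13, so s ≡ 13 (mod 24).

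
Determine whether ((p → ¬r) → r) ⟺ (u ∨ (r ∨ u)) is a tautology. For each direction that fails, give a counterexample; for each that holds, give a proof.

The forward direction holds; the converse fails.

(←) This fails. Under p = F, r = F, u = T, the left side is false but the right side is true.

(→) Assume the antecedent. If p is true, the antecedent forces (p = T, r = T, u = F) or (p = T, r = T, u = T), and u ∨ (r ∨ u) holds there. If p is false, the antecedent forces (p = F, r = T, u = F) or (p = F, r = T, u = T), and u ∨ (r ∨ u) holds there. Either way u ∨ (r ∨ u) holds.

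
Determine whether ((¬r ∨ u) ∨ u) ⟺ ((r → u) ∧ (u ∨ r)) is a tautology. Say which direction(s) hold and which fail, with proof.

Only the converse holds.

(⟹) This fails. Under u = F, r = F, the left side is true but the right side is false.

(⟸) Assume the antecedent. If u is true, (¬r ∨ u) ∨ u reduces to true regardless of the other variables. If u is false, the antecedent cannot hold. Either way (¬r ∨ u) ∨ u holds.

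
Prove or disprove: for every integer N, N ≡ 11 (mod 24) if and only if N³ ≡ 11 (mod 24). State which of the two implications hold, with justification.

Equivalent; both directions hold.

(→) Suppose N ≡ 11 (mod 24). Write N = 24j + 11. Then (24j + 11)³ = 13824j³ + 19008j² + 8712j + 1331 = 24(576j³ + 792j² + 363j + 55) + 11, so N³ ≡ 11 (mod 24).

(←) Conversely, suppose N³ ≡ 11 (mod 24). The only residue r in {0, …, 23} with r³ ≡ 11 (mod 24) is r = 11, so N ≡ 11 (mod 24).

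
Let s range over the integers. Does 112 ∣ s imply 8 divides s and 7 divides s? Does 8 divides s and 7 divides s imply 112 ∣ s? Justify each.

The forward direction holds; the converse fails.

(→) If 112 ∣ s, write s = 112q. Since 112 = 14·8, s = 8·(14q), so 8 ∣ s; and since 112 = 16·7, s = 7·(16q), so 7 ∣ s.

(←) This fails: take s = 56. Both 8 ∣ 56 and 7 ∣ 56, yet 56 is not a multiple of 112 (since 56 = 0·112 + 56), so 112 ∤ 56.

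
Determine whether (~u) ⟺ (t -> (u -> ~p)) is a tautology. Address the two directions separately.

The forward direction holds; the converse fails.

(←) This fails. Under p = F, u = T, t = F, the left side is false but the right side is true.

(→) Assume the antecedent. If p is true, the antecedent forces (p = T, u = F, t = F) or (p = T, u = F, t = T), and t -> (u -> ~p) holds there. If p is false, t -> (u -> ~p) reduces to true regardless of the other variables. Either way t -> (u -> ~p) holds.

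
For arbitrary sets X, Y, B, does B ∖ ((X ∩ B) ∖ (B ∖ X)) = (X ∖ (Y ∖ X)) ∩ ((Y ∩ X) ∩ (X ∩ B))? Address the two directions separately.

Neither inclusion holds.

(⊆) This inclusion fails. Take X = ∅, Y = ∅, B = {1}; then 1 ∈ B ∖ ((X ∩ B) ∖ (B ∖ X)) but 1 ∉ (X ∖ (Y ∖ X)) ∩ ((Y ∩ X) ∩ (X ∩ B)).

(⊇) This inclusion fails. Take X = {1}, Y = {1}, B = {1}; then 1 ∈ (X ∖ (Y ∖ X)) ∩ ((Y ∩ X) ∩ (X ∩ B)) but 1 ∉ B ∖ ((X ∩ B) ∖ (B ∖ X)).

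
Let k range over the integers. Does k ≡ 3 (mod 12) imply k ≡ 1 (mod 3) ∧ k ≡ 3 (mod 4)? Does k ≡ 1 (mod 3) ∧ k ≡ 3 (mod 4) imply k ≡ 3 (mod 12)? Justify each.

Forward direction. This fails: k = 3 gives 3 ≡ 3 (mod 12) but 3 ≡ 0 (mod 3), so the conjunction on the right does not hold.

Converse. This fails: k = 7 satisfies both congruences on the right (7 ≡ 1 mod 3 and 7 ≡ 3 mod 4) yet 7 ≡ 7 (mod 12), not 3.

Both directions fail.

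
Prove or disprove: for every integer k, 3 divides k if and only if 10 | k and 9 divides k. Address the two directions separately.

Only the reverse direction holds.

Forward direction. This fails: take k = 3. Certainly 3 ∣ 3, but 10 ∤ 3.

Converse. Suppose 10 ∣ k and 9 ∣ k. Any common multiple of 10 and 9 is a multiple of their lcm; here gcd(10, 9) = 1, so lcm(10, 9) = 10·9 = 90, so 90 ∣ k. Since 3 ∣ 90, it follows that 3 ∣ k.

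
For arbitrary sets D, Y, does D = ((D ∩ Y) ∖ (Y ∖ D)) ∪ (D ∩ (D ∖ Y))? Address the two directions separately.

(⟸) Let x ∈ ((D ∩ Y) ∖ (Y ∖ D)) ∪ (D ∩ (D ∖ Y)). Then either x ∈ D and x ∉ Y; or x ∈ D ∩ Y. In each case x ∈ D, so ((D ∩ Y) ∖ (Y ∖ D)) ∪ (D ∩ (D ∖ Y)) ⊆ D.

(⟹) Let x ∈ D. Then either x ∈ D and x ∉ Y; or x ∈ D ∩ Y. In each case x ∈ ((D ∩ Y) ∖ (Y ∖ D)) ∪ (D ∩ (D ∖ Y)), so D ⊆ ((D ∩ Y) ∖ (Y ∖ D)) ∪ (D ∩ (D ∖ Y)).

The two sets are equal.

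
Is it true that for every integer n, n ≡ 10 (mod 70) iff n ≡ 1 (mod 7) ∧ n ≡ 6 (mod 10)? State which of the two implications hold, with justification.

(⇒) fails and (⇐) fails.

Forward direction. This fails: n = 10 gives 10 ≡ 10 (mod 70) but 10 ≡ 3 (mod 7), so the conjunction on the right does not hold.

Converse. This fails: n = 36 satisfies both congruences on the right (36 ≡ 1 mod 7 and 36 ≡ 6 mod 10) yet 36 ≡ 36 (mod 70), not 10.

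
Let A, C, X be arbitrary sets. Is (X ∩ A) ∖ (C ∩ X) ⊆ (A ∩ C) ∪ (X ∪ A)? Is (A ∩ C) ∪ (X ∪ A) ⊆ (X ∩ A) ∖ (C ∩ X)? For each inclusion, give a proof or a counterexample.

Reverse inclusion. This inclusion fails. Take A = {1}, C = ∅, X = ∅; then 1 ∈ (A ∩ C) ∪ (X ∪ A) but 1 ∉ (X ∩ A) ∖ (C ∩ X).

Forward inclusion. Let x ∈ (X ∩ A) ∖ (C ∩ X). Then x ∈ A ∩ X and x ∉ C, from which x ∈ (A ∩ C) ∪ (X ∪ A).

(⊆) holds; (⊇) fails.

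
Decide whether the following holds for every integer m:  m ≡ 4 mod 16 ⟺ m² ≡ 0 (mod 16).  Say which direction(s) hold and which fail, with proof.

(⇒) holds; (⇐) fails.

(⇒) Suppose m ≡ 4 mod 16. Write m = 16j + 4. Then (16j + 4)² = 256j² + 128j + 16 = 16(16j² + 8j + 1) + 0, so m² ≡ 0 (mod 16).

(⇐) This fails: take m = 0. Then 0² = 0 ≡ 0 (mod 16), yet 0 ≡ 0 (mod 16), not 4.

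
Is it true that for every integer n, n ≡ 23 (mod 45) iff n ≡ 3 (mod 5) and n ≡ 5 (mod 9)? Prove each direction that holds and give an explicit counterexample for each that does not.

Both directions hold.

[⇒] Suppose n ≡ 23 (mod 45); write n = 45j + 23. Since 5 ∣ 45, reducing mod 5 gives n ≡ 23 ≡ 3 (mod 5); since 9 ∣ 45, reducing mod 9 gives n ≡ 23 ≡ 5 (mod 9).

[⇐] Conversely, if n ≡ 3 (mod 5) and n ≡ 5 (mod 9), then by the Chinese remainder theorem n ≡ 23 (mod 45). This is exactly n ≡ 23 (mod 45).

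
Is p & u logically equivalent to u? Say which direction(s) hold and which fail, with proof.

(⇒) holds; (⇐) fails.

(→) Assume the antecedent. If u is true, u reduces to true regardless of the other variables. If u is false, the antecedent cannot hold. Either way u holds.

(←) This fails. Under u = T, p = F, the left side is false but the right side is true.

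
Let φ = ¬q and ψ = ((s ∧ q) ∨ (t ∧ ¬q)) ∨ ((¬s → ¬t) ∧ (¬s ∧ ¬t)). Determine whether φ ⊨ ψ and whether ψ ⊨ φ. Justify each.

[⇒] This fails. Under s = T, q = F, t = F, the left side is true but the right side is false.

[⇐] This fails. Under s = F, q = T, t = F, the left side is false but the right side is true.

Neither implication holds.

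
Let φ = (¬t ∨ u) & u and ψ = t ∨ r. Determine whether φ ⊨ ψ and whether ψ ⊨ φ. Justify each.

(⇒) fails and (⇐) fails.

Forward direction. This fails. Under t = F, u = T, r = F, the left side is true but the right side is false.

Converse. This fails. Under t = T, u = F, r = F, the left side is false but the right side is true.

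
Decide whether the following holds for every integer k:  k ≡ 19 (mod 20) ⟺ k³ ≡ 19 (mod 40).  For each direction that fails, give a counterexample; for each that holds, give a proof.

(→) This fails: take k = 39. Then 39 ≡ 19 (mod 20), but 39³ = 59319 ≡ 39 (mod 40), not 19.

(←) Conversely, the residues r modulo 40 with r³ ≡ 19 (mod 40) are exactly {19}, and each is ≡ 19 (mod 20).

The forward direction fails; the converse holds.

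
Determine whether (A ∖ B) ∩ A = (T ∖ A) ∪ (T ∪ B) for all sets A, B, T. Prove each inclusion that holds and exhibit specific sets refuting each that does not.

Forward inclusion. This inclusion fails. Take A = {1}, B = ∅, T = ∅; then 1 ∈ (A ∖ B) ∩ A but 1 ∉ (T ∖ A) ∪ (T ∪ B).

Reverse inclusion. This inclusion fails. Take A = ∅, B = {1}, T = ∅; then 1 ∈ (T ∖ A) ∪ (T ∪ B) but 1 ∉ (A ∖ B) ∩ A.

(⊆) fails and (⊇) fails.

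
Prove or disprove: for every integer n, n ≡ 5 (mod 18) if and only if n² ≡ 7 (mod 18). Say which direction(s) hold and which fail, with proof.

Only the forward direction holds.

[⇒] Suppose n ≡ 5 (mod 18). Write n = 18j + 5. Then (18j + 5)² = 324j² + 180j + 25 = 18(18j² + 10j + 1) + 7, so n² ≡ 7 (mod 18).

[⇐] This fails: take n = 13. Then 13² = 169 ≡ 7 (mod 18), yet 13 ≡ 13 (mod 18), not 5.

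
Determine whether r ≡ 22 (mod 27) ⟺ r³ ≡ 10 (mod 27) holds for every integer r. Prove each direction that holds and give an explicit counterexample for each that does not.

Only the forward implication holds.

[⇒] Suppose r ≡ 22 (mod 27). Write r = 27j + 22. Then (27j + 22)³ = 19683j³ + 48114j² + 39204j + 10648 = 27(729j³ + 1782j² + 1452j + 394) + 10, so r³ ≡ 10 (mod 27).

[⇐] This fails: take r = 4. Then 4³ = 64 ≡ 10 (mod 27), yet 4 ≡ 4 (mod 27), not 22.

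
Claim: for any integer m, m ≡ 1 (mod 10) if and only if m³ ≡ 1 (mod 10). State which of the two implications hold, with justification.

Both implications hold.

(⟹) Suppose m ≡ 1 (mod 10). Write m = 10j + 1. Then (10j + 1)³ = 1000j³ + 300j² + 30j + 1 = 10(100j³ + 30j² + 3j) + 1, so m³ ≡ 1 (mod 10).

(⟸) For the converse, argue contrapositively. If m ≢ 1 (mod 10), then m is congruent to one of 0, 2, 3, 4, 5, 6, 7, 8, 9 modulo 10, and these give m³ ≡ 0, 8, 7, 4, 5, 6, 3, 2, 9 respectively — never 1.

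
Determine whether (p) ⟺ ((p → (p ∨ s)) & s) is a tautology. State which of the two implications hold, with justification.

(⇒) This fails. Under p = T, s = F, the left side is true but the right side is false.

(⇐) This fails. Under p = F, s = T, the left side is false but the right side is true.

Both directions fail.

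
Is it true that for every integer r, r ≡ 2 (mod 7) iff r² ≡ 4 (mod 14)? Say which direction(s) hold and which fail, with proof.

(→) This fails: take r = 9. Then 9 ≡ 2 (mod 7), but 9² = 81 ≡ 11 (mod 14), not 4.

(←) This fails: take r = 12. Then 12² = 144 ≡ 4 (mod 14), yet 12 ≡ 5 (mod 7), not 2.

Neither direction holds.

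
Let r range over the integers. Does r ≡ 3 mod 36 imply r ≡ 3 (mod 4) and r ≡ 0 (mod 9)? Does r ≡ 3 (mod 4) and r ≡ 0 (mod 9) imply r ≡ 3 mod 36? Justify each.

(→) This fails: r = 3 gives 3 ≡ 3 (mod 36) but 3 ≡ 3 (mod 9), so the conjunction on the right does not hold.

(←) This fails: r = 27 satisfies both congruences on the right (27 ≡ 3 mod 4 and 27 ≡ 0 mod 9) yet 27 ≡ 27 (mod 36), not 3.

Neither direction holds.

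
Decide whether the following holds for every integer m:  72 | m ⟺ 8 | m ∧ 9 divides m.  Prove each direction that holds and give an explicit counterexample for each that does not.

The biconditional holds.

[⇒] If 72 ∣ m, write m = 72q. Since 72 = 9·8, m = 8·(9q), so 8 ∣ m; and since 72 = 8·9, m = 9·(8q), so 9 ∣ m.

[⇐] Suppose 8 ∣ m and 9 ∣ m. Any common multiple of 8 and 9 is a multiple of their lcm; here gcd(8, 9) = 1, so lcm(8, 9) = 8·9 = 72, so 72 ∣ m.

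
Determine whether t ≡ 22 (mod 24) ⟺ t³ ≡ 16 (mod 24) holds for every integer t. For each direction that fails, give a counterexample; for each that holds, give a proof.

Only the forward implication holds.

(→) Suppose t ≡ 22 (mod 24). Write t = 24j + 22. Then (24j + 22)³ = 13824j³ + 38016j² + 34848j + 10648 = 24(576j³ + 1584j² + 1452j + 443) + 16, so t³ ≡ 16 (mod 24).

(←) This fails: take t = 4. Then 4³ = 64 ≡ 16 (mod 24), yet 4 ≡ 4 (mod 24), not 22.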